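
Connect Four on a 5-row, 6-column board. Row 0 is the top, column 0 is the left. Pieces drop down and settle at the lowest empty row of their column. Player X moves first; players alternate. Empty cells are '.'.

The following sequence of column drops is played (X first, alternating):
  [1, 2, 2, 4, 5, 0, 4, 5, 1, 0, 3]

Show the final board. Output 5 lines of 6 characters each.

Move 1: X drops in col 1, lands at row 4
Move 2: O drops in col 2, lands at row 4
Move 3: X drops in col 2, lands at row 3
Move 4: O drops in col 4, lands at row 4
Move 5: X drops in col 5, lands at row 4
Move 6: O drops in col 0, lands at row 4
Move 7: X drops in col 4, lands at row 3
Move 8: O drops in col 5, lands at row 3
Move 9: X drops in col 1, lands at row 3
Move 10: O drops in col 0, lands at row 3
Move 11: X drops in col 3, lands at row 4

Answer: ......
......
......
OXX.XO
OXOXOX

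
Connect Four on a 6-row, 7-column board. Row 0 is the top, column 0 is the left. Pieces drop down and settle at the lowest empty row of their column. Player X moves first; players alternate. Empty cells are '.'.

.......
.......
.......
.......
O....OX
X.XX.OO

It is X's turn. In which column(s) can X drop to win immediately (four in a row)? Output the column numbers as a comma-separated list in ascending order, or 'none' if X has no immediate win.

col 0: drop X → no win
col 1: drop X → WIN!
col 2: drop X → no win
col 3: drop X → no win
col 4: drop X → no win
col 5: drop X → no win
col 6: drop X → no win

Answer: 1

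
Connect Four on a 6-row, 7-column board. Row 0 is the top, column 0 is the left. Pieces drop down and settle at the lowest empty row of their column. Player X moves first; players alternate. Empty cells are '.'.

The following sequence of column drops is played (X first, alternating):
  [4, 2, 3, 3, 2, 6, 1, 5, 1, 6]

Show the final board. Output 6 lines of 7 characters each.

Move 1: X drops in col 4, lands at row 5
Move 2: O drops in col 2, lands at row 5
Move 3: X drops in col 3, lands at row 5
Move 4: O drops in col 3, lands at row 4
Move 5: X drops in col 2, lands at row 4
Move 6: O drops in col 6, lands at row 5
Move 7: X drops in col 1, lands at row 5
Move 8: O drops in col 5, lands at row 5
Move 9: X drops in col 1, lands at row 4
Move 10: O drops in col 6, lands at row 4

Answer: .......
.......
.......
.......
.XXO..O
.XOXXOO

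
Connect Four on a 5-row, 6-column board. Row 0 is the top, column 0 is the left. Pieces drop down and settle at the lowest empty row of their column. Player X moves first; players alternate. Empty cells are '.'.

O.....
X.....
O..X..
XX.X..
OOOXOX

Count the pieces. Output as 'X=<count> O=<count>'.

X=7 O=6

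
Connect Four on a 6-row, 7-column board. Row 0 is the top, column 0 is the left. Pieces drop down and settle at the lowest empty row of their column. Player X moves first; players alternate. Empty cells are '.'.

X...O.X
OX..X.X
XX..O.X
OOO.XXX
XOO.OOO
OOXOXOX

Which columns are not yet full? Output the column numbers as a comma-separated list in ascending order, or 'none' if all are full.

col 0: top cell = 'X' → FULL
col 1: top cell = '.' → open
col 2: top cell = '.' → open
col 3: top cell = '.' → open
col 4: top cell = 'O' → FULL
col 5: top cell = '.' → open
col 6: top cell = 'X' → FULL

Answer: 1,2,3,5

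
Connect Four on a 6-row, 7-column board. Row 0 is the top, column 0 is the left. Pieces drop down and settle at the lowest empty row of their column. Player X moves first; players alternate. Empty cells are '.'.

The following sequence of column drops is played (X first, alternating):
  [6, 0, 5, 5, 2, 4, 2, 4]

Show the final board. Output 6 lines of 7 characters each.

Move 1: X drops in col 6, lands at row 5
Move 2: O drops in col 0, lands at row 5
Move 3: X drops in col 5, lands at row 5
Move 4: O drops in col 5, lands at row 4
Move 5: X drops in col 2, lands at row 5
Move 6: O drops in col 4, lands at row 5
Move 7: X drops in col 2, lands at row 4
Move 8: O drops in col 4, lands at row 4

Answer: .......
.......
.......
.......
..X.OO.
O.X.OXX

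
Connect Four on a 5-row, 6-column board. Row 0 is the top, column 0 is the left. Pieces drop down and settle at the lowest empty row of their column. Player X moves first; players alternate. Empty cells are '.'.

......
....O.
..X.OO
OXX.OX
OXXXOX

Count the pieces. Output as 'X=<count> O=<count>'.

X=8 O=7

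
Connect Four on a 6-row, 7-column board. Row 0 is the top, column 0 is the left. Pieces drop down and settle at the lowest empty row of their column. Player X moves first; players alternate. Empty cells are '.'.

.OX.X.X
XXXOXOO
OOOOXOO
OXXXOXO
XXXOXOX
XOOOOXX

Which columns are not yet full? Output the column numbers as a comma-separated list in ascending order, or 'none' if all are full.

col 0: top cell = '.' → open
col 1: top cell = 'O' → FULL
col 2: top cell = 'X' → FULL
col 3: top cell = '.' → open
col 4: top cell = 'X' → FULL
col 5: top cell = '.' → open
col 6: top cell = 'X' → FULL

Answer: 0,3,5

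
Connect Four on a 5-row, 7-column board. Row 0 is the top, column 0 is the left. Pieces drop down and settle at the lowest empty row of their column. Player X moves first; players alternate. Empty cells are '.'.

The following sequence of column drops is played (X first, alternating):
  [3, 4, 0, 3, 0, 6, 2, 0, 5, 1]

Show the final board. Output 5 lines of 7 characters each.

Move 1: X drops in col 3, lands at row 4
Move 2: O drops in col 4, lands at row 4
Move 3: X drops in col 0, lands at row 4
Move 4: O drops in col 3, lands at row 3
Move 5: X drops in col 0, lands at row 3
Move 6: O drops in col 6, lands at row 4
Move 7: X drops in col 2, lands at row 4
Move 8: O drops in col 0, lands at row 2
Move 9: X drops in col 5, lands at row 4
Move 10: O drops in col 1, lands at row 4

Answer: .......
.......
O......
X..O...
XOXXOXO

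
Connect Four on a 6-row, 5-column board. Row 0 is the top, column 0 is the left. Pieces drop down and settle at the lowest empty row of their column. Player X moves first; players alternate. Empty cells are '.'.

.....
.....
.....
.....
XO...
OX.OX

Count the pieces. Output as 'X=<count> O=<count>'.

X=3 O=3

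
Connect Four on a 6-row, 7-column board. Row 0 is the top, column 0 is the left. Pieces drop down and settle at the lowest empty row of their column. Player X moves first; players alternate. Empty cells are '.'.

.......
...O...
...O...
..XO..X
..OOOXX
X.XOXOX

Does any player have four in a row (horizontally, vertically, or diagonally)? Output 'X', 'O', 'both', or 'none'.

O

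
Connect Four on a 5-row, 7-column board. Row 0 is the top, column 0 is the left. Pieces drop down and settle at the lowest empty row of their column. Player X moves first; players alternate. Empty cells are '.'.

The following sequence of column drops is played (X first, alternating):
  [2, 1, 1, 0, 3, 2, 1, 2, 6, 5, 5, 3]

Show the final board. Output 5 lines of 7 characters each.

Answer: .......
.......
.XO....
.XOO.X.
OOXX.OX

Derivation:
Move 1: X drops in col 2, lands at row 4
Move 2: O drops in col 1, lands at row 4
Move 3: X drops in col 1, lands at row 3
Move 4: O drops in col 0, lands at row 4
Move 5: X drops in col 3, lands at row 4
Move 6: O drops in col 2, lands at row 3
Move 7: X drops in col 1, lands at row 2
Move 8: O drops in col 2, lands at row 2
Move 9: X drops in col 6, lands at row 4
Move 10: O drops in col 5, lands at row 4
Move 11: X drops in col 5, lands at row 3
Move 12: O drops in col 3, lands at row 3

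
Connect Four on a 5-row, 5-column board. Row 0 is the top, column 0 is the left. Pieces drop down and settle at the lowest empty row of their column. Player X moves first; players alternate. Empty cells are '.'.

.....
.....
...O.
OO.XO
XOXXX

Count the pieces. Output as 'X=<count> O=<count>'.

X=5 O=5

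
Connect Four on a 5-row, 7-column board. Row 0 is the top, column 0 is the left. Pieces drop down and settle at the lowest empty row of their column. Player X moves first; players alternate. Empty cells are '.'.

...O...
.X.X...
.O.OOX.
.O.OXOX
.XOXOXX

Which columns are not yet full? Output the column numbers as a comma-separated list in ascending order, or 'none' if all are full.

Answer: 0,1,2,4,5,6

Derivation:
col 0: top cell = '.' → open
col 1: top cell = '.' → open
col 2: top cell = '.' → open
col 3: top cell = 'O' → FULL
col 4: top cell = '.' → open
col 5: top cell = '.' → open
col 6: top cell = '.' → open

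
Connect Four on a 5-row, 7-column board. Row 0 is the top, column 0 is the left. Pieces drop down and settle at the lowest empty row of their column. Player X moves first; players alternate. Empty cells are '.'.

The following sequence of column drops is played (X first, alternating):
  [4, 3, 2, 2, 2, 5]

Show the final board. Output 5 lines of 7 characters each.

Move 1: X drops in col 4, lands at row 4
Move 2: O drops in col 3, lands at row 4
Move 3: X drops in col 2, lands at row 4
Move 4: O drops in col 2, lands at row 3
Move 5: X drops in col 2, lands at row 2
Move 6: O drops in col 5, lands at row 4

Answer: .......
.......
..X....
..O....
..XOXO.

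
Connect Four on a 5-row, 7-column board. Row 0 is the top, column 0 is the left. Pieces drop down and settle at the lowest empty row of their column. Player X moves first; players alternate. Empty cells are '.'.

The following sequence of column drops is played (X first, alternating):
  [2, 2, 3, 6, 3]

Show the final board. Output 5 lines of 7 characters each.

Move 1: X drops in col 2, lands at row 4
Move 2: O drops in col 2, lands at row 3
Move 3: X drops in col 3, lands at row 4
Move 4: O drops in col 6, lands at row 4
Move 5: X drops in col 3, lands at row 3

Answer: .......
.......
.......
..OX...
..XX..O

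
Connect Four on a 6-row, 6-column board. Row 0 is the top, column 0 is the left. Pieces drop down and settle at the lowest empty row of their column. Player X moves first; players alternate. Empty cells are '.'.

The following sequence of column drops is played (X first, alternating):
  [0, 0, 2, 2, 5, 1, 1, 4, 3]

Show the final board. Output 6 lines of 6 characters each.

Answer: ......
......
......
......
OXO...
XOXXOX

Derivation:
Move 1: X drops in col 0, lands at row 5
Move 2: O drops in col 0, lands at row 4
Move 3: X drops in col 2, lands at row 5
Move 4: O drops in col 2, lands at row 4
Move 5: X drops in col 5, lands at row 5
Move 6: O drops in col 1, lands at row 5
Move 7: X drops in col 1, lands at row 4
Move 8: O drops in col 4, lands at row 5
Move 9: X drops in col 3, lands at row 5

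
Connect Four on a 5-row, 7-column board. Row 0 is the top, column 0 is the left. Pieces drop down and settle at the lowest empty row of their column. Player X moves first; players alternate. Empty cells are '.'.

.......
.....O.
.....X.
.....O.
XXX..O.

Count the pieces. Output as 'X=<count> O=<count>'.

X=4 O=3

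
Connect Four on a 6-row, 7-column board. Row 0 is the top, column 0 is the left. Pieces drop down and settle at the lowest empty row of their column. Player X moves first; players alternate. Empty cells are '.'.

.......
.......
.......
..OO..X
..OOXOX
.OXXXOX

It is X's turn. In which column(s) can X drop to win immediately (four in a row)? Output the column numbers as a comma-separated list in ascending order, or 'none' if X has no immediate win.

col 0: drop X → no win
col 1: drop X → no win
col 2: drop X → no win
col 3: drop X → no win
col 4: drop X → no win
col 5: drop X → no win
col 6: drop X → WIN!

Answer: 6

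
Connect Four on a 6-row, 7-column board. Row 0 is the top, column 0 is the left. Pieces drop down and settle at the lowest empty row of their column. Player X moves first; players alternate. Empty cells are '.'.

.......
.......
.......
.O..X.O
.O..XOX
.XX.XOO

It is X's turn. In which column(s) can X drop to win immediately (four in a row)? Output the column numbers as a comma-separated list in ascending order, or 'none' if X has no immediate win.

Answer: 3,4

Derivation:
col 0: drop X → no win
col 1: drop X → no win
col 2: drop X → no win
col 3: drop X → WIN!
col 4: drop X → WIN!
col 5: drop X → no win
col 6: drop X → no win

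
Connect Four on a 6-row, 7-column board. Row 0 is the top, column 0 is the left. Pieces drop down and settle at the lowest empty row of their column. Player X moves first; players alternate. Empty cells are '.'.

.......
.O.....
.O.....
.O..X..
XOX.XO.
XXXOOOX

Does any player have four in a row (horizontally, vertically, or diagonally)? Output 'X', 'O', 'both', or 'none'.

O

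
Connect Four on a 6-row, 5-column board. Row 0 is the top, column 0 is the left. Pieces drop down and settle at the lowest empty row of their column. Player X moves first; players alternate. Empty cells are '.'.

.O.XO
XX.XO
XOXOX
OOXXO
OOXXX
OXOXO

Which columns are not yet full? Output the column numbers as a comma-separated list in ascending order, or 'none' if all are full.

Answer: 0,2

Derivation:
col 0: top cell = '.' → open
col 1: top cell = 'O' → FULL
col 2: top cell = '.' → open
col 3: top cell = 'X' → FULL
col 4: top cell = 'O' → FULL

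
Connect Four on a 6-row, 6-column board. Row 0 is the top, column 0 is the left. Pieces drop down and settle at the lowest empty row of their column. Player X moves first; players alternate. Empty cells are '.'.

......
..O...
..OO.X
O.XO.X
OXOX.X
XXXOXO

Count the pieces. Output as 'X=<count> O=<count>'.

X=10 O=9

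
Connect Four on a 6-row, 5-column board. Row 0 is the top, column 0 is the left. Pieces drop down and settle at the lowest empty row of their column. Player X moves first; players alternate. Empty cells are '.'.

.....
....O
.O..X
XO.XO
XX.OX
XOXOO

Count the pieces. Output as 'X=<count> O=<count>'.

X=8 O=8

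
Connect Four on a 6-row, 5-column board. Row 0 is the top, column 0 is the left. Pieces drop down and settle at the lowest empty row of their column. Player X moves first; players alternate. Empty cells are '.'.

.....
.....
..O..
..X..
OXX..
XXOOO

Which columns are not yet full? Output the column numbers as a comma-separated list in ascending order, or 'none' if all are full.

Answer: 0,1,2,3,4

Derivation:
col 0: top cell = '.' → open
col 1: top cell = '.' → open
col 2: top cell = '.' → open
col 3: top cell = '.' → open
col 4: top cell = '.' → open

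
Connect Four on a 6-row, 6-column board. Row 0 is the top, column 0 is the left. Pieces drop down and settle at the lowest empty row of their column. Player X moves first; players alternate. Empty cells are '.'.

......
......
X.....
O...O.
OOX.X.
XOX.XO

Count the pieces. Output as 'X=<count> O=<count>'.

X=6 O=6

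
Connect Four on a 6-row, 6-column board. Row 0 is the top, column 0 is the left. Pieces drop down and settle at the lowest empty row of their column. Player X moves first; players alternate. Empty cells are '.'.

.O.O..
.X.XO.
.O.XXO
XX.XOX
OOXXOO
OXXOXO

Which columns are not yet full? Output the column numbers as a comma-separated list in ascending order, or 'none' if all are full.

Answer: 0,2,4,5

Derivation:
col 0: top cell = '.' → open
col 1: top cell = 'O' → FULL
col 2: top cell = '.' → open
col 3: top cell = 'O' → FULL
col 4: top cell = '.' → open
col 5: top cell = '.' → open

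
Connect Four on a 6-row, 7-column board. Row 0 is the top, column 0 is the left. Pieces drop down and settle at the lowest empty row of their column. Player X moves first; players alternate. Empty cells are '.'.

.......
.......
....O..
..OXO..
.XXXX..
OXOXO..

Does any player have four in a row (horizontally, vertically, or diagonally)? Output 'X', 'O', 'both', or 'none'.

X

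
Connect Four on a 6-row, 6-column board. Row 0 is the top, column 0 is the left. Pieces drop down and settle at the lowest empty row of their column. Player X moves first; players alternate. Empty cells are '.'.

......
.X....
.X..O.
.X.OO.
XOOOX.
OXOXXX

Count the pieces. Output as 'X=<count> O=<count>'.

X=9 O=8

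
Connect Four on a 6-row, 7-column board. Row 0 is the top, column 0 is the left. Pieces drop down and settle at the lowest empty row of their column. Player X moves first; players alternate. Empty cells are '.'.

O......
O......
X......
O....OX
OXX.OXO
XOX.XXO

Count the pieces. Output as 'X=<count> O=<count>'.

X=9 O=9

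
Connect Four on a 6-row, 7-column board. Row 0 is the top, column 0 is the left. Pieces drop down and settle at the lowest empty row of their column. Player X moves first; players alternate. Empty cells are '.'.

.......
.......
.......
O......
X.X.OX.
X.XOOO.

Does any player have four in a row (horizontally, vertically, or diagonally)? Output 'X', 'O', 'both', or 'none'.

none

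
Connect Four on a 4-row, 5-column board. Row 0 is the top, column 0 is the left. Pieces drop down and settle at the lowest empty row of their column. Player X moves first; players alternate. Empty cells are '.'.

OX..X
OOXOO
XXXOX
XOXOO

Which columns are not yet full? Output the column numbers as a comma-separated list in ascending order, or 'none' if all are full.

Answer: 2,3

Derivation:
col 0: top cell = 'O' → FULL
col 1: top cell = 'X' → FULL
col 2: top cell = '.' → open
col 3: top cell = '.' → open
col 4: top cell = 'X' → FULL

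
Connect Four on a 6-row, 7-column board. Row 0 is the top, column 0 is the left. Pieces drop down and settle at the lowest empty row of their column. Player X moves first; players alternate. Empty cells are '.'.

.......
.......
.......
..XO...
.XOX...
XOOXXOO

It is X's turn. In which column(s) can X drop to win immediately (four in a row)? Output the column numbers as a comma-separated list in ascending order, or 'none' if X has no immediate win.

Answer: 3

Derivation:
col 0: drop X → no win
col 1: drop X → no win
col 2: drop X → no win
col 3: drop X → WIN!
col 4: drop X → no win
col 5: drop X → no win
col 6: drop X → no win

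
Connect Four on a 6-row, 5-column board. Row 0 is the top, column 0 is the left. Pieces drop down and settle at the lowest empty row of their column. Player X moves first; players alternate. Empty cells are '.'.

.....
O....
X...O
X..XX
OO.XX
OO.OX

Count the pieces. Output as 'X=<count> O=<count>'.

X=7 O=7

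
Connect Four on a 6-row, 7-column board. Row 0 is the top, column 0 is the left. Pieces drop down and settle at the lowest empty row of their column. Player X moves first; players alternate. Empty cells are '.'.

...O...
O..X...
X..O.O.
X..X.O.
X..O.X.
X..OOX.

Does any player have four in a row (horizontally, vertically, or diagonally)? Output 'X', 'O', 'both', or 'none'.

X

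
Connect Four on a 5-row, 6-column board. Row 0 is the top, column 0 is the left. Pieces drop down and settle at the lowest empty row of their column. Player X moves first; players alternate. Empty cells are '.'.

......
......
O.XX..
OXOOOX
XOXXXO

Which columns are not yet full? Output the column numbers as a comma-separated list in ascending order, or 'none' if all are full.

Answer: 0,1,2,3,4,5

Derivation:
col 0: top cell = '.' → open
col 1: top cell = '.' → open
col 2: top cell = '.' → open
col 3: top cell = '.' → open
col 4: top cell = '.' → open
col 5: top cell = '.' → open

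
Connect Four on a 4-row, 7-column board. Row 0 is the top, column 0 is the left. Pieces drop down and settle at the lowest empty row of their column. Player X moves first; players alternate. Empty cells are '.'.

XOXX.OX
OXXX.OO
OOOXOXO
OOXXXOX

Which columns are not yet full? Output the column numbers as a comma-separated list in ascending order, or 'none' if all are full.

col 0: top cell = 'X' → FULL
col 1: top cell = 'O' → FULL
col 2: top cell = 'X' → FULL
col 3: top cell = 'X' → FULL
col 4: top cell = '.' → open
col 5: top cell = 'O' → FULL
col 6: top cell = 'X' → FULL

Answer: 4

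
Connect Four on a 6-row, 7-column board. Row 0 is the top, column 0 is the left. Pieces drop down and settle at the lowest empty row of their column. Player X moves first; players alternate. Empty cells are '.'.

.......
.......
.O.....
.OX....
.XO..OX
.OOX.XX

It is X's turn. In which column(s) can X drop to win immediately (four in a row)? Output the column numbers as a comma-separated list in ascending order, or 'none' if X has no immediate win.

col 0: drop X → no win
col 1: drop X → no win
col 2: drop X → no win
col 3: drop X → no win
col 4: drop X → WIN!
col 5: drop X → no win
col 6: drop X → no win

Answer: 4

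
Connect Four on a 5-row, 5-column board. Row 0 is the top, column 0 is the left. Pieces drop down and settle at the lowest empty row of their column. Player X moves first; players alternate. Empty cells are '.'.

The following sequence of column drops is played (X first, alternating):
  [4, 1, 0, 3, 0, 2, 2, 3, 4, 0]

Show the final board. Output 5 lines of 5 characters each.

Move 1: X drops in col 4, lands at row 4
Move 2: O drops in col 1, lands at row 4
Move 3: X drops in col 0, lands at row 4
Move 4: O drops in col 3, lands at row 4
Move 5: X drops in col 0, lands at row 3
Move 6: O drops in col 2, lands at row 4
Move 7: X drops in col 2, lands at row 3
Move 8: O drops in col 3, lands at row 3
Move 9: X drops in col 4, lands at row 3
Move 10: O drops in col 0, lands at row 2

Answer: .....
.....
O....
X.XOX
XOOOX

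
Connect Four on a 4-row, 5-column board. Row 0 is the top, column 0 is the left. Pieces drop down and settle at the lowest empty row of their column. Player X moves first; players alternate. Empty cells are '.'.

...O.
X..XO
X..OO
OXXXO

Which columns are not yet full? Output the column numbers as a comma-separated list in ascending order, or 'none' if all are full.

col 0: top cell = '.' → open
col 1: top cell = '.' → open
col 2: top cell = '.' → open
col 3: top cell = 'O' → FULL
col 4: top cell = '.' → open

Answer: 0,1,2,4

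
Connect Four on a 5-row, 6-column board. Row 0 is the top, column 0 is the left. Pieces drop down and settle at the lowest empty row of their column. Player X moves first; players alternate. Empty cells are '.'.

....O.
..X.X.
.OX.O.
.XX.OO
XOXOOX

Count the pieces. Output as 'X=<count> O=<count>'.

X=8 O=8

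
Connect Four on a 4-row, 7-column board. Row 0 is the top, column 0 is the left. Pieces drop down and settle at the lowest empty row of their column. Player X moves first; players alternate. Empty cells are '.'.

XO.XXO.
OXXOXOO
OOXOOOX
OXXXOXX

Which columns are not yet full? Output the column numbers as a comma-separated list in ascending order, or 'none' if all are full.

Answer: 2,6

Derivation:
col 0: top cell = 'X' → FULL
col 1: top cell = 'O' → FULL
col 2: top cell = '.' → open
col 3: top cell = 'X' → FULL
col 4: top cell = 'X' → FULL
col 5: top cell = 'O' → FULL
col 6: top cell = '.' → open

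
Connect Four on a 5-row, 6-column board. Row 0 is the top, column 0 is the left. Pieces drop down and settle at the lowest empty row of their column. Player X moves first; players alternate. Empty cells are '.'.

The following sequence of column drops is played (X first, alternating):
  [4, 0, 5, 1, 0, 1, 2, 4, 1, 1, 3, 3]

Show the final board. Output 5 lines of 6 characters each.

Move 1: X drops in col 4, lands at row 4
Move 2: O drops in col 0, lands at row 4
Move 3: X drops in col 5, lands at row 4
Move 4: O drops in col 1, lands at row 4
Move 5: X drops in col 0, lands at row 3
Move 6: O drops in col 1, lands at row 3
Move 7: X drops in col 2, lands at row 4
Move 8: O drops in col 4, lands at row 3
Move 9: X drops in col 1, lands at row 2
Move 10: O drops in col 1, lands at row 1
Move 11: X drops in col 3, lands at row 4
Move 12: O drops in col 3, lands at row 3

Answer: ......
.O....
.X....
XO.OO.
OOXXXX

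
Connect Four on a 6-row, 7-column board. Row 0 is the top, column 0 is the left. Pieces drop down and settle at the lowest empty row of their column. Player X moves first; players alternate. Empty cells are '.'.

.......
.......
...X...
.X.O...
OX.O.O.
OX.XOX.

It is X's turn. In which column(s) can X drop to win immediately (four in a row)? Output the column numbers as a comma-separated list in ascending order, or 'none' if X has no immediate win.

col 0: drop X → no win
col 1: drop X → WIN!
col 2: drop X → no win
col 3: drop X → no win
col 4: drop X → no win
col 5: drop X → no win
col 6: drop X → no win

Answer: 1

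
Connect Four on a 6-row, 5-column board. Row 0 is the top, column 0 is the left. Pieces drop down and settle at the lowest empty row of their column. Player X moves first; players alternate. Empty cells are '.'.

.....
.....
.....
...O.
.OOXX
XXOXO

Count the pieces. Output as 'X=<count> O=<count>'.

X=5 O=5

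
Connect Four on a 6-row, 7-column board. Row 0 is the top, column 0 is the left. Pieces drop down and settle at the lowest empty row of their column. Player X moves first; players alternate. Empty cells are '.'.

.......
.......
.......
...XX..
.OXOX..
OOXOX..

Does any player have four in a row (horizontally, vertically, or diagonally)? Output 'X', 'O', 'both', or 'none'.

none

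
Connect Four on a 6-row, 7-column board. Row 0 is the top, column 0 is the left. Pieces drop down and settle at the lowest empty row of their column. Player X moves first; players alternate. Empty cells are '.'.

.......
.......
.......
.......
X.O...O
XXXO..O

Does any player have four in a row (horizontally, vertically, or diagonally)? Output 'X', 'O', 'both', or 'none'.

none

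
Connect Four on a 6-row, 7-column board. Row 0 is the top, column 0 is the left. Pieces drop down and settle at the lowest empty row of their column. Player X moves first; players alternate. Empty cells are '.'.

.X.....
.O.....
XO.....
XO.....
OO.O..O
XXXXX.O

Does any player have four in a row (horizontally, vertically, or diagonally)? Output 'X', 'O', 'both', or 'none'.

both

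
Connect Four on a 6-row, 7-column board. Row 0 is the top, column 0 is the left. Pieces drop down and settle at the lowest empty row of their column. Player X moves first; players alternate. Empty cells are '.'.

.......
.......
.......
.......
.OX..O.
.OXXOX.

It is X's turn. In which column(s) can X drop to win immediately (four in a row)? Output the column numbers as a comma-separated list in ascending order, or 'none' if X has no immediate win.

Answer: none

Derivation:
col 0: drop X → no win
col 1: drop X → no win
col 2: drop X → no win
col 3: drop X → no win
col 4: drop X → no win
col 5: drop X → no win
col 6: drop X → no win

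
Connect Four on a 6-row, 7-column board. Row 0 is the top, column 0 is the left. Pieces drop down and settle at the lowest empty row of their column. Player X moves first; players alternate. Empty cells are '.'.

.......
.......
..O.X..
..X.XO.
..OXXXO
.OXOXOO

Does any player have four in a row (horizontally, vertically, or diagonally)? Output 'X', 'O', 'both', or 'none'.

X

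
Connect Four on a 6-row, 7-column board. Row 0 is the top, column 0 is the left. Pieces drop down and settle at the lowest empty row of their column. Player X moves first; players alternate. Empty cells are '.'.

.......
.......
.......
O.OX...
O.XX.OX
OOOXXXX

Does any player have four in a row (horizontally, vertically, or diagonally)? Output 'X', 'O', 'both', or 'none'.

X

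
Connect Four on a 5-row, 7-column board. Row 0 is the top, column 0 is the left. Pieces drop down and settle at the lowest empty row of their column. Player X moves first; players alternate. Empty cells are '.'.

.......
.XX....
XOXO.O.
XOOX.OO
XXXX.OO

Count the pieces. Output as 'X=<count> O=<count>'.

X=10 O=9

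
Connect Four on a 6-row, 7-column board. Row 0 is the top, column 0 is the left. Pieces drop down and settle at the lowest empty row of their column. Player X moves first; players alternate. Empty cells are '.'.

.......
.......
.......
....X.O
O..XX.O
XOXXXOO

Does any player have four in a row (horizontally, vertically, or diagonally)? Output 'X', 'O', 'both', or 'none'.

none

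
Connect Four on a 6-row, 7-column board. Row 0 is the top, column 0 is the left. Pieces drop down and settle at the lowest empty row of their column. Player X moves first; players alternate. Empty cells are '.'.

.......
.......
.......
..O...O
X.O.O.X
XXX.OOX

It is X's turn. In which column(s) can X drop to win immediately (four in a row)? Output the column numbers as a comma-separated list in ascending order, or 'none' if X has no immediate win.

col 0: drop X → no win
col 1: drop X → no win
col 2: drop X → no win
col 3: drop X → WIN!
col 4: drop X → no win
col 5: drop X → no win
col 6: drop X → no win

Answer: 3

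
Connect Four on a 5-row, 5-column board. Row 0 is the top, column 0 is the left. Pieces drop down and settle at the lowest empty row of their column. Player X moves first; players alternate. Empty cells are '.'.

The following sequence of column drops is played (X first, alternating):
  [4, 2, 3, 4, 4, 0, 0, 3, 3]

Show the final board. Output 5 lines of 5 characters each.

Answer: .....
.....
...XX
X..OO
O.OXX

Derivation:
Move 1: X drops in col 4, lands at row 4
Move 2: O drops in col 2, lands at row 4
Move 3: X drops in col 3, lands at row 4
Move 4: O drops in col 4, lands at row 3
Move 5: X drops in col 4, lands at row 2
Move 6: O drops in col 0, lands at row 4
Move 7: X drops in col 0, lands at row 3
Move 8: O drops in col 3, lands at row 3
Move 9: X drops in col 3, lands at row 2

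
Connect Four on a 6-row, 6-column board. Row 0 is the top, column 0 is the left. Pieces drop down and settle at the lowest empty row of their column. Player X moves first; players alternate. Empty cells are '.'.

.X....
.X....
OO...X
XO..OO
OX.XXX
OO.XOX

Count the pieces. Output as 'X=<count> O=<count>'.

X=10 O=9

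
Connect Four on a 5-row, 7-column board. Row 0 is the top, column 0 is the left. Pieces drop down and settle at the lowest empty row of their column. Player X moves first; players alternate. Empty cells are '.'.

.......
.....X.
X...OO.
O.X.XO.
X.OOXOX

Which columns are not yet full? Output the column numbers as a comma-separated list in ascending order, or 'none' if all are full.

col 0: top cell = '.' → open
col 1: top cell = '.' → open
col 2: top cell = '.' → open
col 3: top cell = '.' → open
col 4: top cell = '.' → open
col 5: top cell = '.' → open
col 6: top cell = '.' → open

Answer: 0,1,2,3,4,5,6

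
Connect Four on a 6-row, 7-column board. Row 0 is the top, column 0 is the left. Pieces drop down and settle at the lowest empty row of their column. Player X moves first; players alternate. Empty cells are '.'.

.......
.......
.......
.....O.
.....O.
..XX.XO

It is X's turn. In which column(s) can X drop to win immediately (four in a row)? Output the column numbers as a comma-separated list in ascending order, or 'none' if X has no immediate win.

Answer: 4

Derivation:
col 0: drop X → no win
col 1: drop X → no win
col 2: drop X → no win
col 3: drop X → no win
col 4: drop X → WIN!
col 5: drop X → no win
col 6: drop X → no win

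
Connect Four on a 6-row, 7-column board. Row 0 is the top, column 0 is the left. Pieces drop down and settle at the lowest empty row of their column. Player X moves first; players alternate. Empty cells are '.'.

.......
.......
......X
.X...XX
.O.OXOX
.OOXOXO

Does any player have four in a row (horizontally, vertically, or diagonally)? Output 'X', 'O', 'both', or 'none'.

X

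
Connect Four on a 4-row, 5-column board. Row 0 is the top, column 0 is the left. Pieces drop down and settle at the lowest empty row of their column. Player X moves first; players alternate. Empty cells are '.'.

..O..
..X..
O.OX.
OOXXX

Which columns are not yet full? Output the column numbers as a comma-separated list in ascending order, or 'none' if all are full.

Answer: 0,1,3,4

Derivation:
col 0: top cell = '.' → open
col 1: top cell = '.' → open
col 2: top cell = 'O' → FULL
col 3: top cell = '.' → open
col 4: top cell = '.' → open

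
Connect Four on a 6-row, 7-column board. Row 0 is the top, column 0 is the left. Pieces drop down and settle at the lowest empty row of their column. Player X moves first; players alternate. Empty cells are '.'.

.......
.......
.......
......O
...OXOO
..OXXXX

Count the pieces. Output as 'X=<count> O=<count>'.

X=5 O=5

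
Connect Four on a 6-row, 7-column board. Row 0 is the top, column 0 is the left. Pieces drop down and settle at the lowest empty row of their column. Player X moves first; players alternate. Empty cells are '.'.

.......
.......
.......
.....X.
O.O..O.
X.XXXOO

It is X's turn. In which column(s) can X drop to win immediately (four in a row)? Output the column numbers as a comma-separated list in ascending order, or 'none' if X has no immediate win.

col 0: drop X → no win
col 1: drop X → WIN!
col 2: drop X → no win
col 3: drop X → no win
col 4: drop X → no win
col 5: drop X → no win
col 6: drop X → no win

Answer: 1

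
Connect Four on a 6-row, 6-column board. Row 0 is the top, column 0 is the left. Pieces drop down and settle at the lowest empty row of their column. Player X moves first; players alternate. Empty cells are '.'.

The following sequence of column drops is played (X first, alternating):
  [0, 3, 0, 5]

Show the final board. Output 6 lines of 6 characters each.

Move 1: X drops in col 0, lands at row 5
Move 2: O drops in col 3, lands at row 5
Move 3: X drops in col 0, lands at row 4
Move 4: O drops in col 5, lands at row 5

Answer: ......
......
......
......
X.....
X..O.O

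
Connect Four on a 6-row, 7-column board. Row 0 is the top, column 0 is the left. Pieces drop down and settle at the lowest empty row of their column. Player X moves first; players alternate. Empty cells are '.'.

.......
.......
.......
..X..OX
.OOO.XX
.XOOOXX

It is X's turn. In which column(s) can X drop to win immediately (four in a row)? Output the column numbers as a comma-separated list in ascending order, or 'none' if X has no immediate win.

col 0: drop X → no win
col 1: drop X → no win
col 2: drop X → no win
col 3: drop X → no win
col 4: drop X → no win
col 5: drop X → no win
col 6: drop X → WIN!

Answer: 6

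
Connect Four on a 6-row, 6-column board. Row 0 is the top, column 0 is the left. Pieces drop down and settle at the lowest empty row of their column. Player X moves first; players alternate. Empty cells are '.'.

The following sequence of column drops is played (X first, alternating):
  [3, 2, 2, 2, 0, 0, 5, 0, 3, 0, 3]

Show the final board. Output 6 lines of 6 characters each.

Answer: ......
......
O.....
O.OX..
O.XX..
X.OX.X

Derivation:
Move 1: X drops in col 3, lands at row 5
Move 2: O drops in col 2, lands at row 5
Move 3: X drops in col 2, lands at row 4
Move 4: O drops in col 2, lands at row 3
Move 5: X drops in col 0, lands at row 5
Move 6: O drops in col 0, lands at row 4
Move 7: X drops in col 5, lands at row 5
Move 8: O drops in col 0, lands at row 3
Move 9: X drops in col 3, lands at row 4
Move 10: O drops in col 0, lands at row 2
Move 11: X drops in col 3, lands at row 3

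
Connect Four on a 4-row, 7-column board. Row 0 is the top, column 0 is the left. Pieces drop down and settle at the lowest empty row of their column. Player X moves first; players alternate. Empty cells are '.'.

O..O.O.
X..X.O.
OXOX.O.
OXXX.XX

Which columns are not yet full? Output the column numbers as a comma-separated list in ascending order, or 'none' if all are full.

Answer: 1,2,4,6

Derivation:
col 0: top cell = 'O' → FULL
col 1: top cell = '.' → open
col 2: top cell = '.' → open
col 3: top cell = 'O' → FULL
col 4: top cell = '.' → open
col 5: top cell = 'O' → FULL
col 6: top cell = '.' → open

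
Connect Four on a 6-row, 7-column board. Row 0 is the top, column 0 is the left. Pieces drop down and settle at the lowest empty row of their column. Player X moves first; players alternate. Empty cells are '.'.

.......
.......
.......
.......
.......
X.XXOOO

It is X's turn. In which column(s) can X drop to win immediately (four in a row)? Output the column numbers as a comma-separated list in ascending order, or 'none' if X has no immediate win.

col 0: drop X → no win
col 1: drop X → WIN!
col 2: drop X → no win
col 3: drop X → no win
col 4: drop X → no win
col 5: drop X → no win
col 6: drop X → no win

Answer: 1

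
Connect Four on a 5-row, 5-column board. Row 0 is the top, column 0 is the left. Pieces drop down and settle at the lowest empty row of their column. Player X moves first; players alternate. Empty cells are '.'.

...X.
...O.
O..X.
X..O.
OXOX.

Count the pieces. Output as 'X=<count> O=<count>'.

X=5 O=5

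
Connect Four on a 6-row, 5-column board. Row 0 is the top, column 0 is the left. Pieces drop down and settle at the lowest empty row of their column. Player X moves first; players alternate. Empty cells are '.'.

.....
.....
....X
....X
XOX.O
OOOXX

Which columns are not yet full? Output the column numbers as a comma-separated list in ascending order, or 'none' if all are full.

col 0: top cell = '.' → open
col 1: top cell = '.' → open
col 2: top cell = '.' → open
col 3: top cell = '.' → open
col 4: top cell = '.' → open

Answer: 0,1,2,3,4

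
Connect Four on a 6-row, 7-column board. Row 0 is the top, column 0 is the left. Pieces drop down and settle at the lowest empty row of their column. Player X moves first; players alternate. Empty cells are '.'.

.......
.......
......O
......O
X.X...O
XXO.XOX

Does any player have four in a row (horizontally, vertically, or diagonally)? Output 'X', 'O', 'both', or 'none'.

none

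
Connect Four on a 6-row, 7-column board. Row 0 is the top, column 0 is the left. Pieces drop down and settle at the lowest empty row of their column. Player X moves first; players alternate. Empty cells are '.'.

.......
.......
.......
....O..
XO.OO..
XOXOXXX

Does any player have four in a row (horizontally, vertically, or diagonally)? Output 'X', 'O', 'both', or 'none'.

none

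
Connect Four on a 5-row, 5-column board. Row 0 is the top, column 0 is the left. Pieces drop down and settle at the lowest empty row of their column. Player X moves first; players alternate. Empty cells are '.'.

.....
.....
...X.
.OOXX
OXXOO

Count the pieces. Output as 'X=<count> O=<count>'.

X=5 O=5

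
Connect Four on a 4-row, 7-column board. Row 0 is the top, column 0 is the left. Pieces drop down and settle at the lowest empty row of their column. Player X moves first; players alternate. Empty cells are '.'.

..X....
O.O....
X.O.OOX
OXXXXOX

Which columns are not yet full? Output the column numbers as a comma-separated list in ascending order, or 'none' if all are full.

Answer: 0,1,3,4,5,6

Derivation:
col 0: top cell = '.' → open
col 1: top cell = '.' → open
col 2: top cell = 'X' → FULL
col 3: top cell = '.' → open
col 4: top cell = '.' → open
col 5: top cell = '.' → open
col 6: top cell = '.' → open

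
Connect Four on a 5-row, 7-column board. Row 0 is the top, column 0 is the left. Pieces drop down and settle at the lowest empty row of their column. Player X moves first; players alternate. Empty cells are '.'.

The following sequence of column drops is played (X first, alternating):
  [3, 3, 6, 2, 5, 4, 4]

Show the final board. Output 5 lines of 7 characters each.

Answer: .......
.......
.......
...OX..
..OXOXX

Derivation:
Move 1: X drops in col 3, lands at row 4
Move 2: O drops in col 3, lands at row 3
Move 3: X drops in col 6, lands at row 4
Move 4: O drops in col 2, lands at row 4
Move 5: X drops in col 5, lands at row 4
Move 6: O drops in col 4, lands at row 4
Move 7: X drops in col 4, lands at row 3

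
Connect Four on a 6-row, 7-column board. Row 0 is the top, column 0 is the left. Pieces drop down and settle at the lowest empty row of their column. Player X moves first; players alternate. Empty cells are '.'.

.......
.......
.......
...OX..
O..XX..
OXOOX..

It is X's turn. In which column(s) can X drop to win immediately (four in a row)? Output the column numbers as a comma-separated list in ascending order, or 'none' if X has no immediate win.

Answer: 4

Derivation:
col 0: drop X → no win
col 1: drop X → no win
col 2: drop X → no win
col 3: drop X → no win
col 4: drop X → WIN!
col 5: drop X → no win
col 6: drop X → no win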